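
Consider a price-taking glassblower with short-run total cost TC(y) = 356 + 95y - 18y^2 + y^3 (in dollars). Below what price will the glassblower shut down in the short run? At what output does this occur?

The firm shuts down when price falls below the minimum of average variable cost. AVC = VC/y = 95 - 18y + y^2.
dAVC/dy = -18 + 2y = 0 gives y = 9. min AVC = 95 - 18·9 + 9^2 = 14.
So the shutdown price is $14.

$14 per unit, at y = 9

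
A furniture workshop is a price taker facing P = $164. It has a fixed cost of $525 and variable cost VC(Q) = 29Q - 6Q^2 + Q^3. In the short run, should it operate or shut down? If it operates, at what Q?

Produce at Q = 9

Variable cost is VC = 29Q - 6Q^2 + Q^3, so AVC = VC/Q = 29 - 6Q + Q^2 and MC = dTC/dQ = 29 - 12Q + 3Q^2.
AVC hits its minimum where MC = AVC, at Q = 3, giving min AVC = 29 - 6·3 + 3^2 = $20.
Since P = $164 ≥ min AVC = $20, price covers variable cost and the firm should produce.
P = MC gives -135 - 12Q + 3Q^2 = 0, with roots -5 and 9. Take the larger (rising MC): Q* = 9.
Check: AVC at Q = 9 is $56 ≤ P, so revenue covers variable cost.
Profit = P·Q − TC = 164·9 − 1029 = $447.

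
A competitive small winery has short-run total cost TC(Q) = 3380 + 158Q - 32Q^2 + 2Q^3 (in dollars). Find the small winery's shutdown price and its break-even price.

Shutdown price = min AVC. AVC = 158 - 32Q + 2Q^2, with vertex at Q = 8 and minimum $30.
ATC = 3380/Q + 158 - 32Q + 2Q^2. Setting dATC/dQ = −3380/Q^2 − 32 + 4Q = 0 gives Q = 13 (since 4·13^3 − 32·13^2 = 3380).
min ATC = 3380/13 + 158 − 32·13 + 2·13^2 = $340. That is the break-even price.
For $30 ≤ P < $340 the firm produces at a loss; below $30 it shuts down.

Shutdown price = $30; break-even price = $340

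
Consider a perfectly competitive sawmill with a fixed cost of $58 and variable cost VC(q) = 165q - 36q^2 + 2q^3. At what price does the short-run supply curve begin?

$3 per unit

The shutdown price is the minimum of AVC. VC = 165q - 36q^2 + 2q^3, so AVC = 165 - 36q + 2q^2.
At the minimum of AVC, MC = AVC. MC = 165 - 72q + 6q^2; setting MC = AVC gives 4q^2 - 36q = 0, so q = 9. min AVC = 3.
For P < $3 the firm produces nothing.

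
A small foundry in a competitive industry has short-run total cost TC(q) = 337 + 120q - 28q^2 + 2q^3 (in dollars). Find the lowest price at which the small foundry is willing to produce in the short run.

$22 per unit

The firm shuts down when price falls below the minimum of average variable cost. AVC = VC/q = 120 - 28q + 2q^2.
dAVC/dq = -28 + 4q = 0 gives q = 7. min AVC = 120 - 28·7 + 2·7^2 = 22.
For P < $22 the firm produces nothing.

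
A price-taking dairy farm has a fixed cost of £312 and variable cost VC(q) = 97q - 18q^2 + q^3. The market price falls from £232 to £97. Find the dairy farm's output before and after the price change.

Output falls from 15 to 12

AVC = 97 - 18q + q^2, minimized at q = 9 where min AVC = £16. MC = 97 - 36q + 3q^2.
With P = £232 above the shutdown price, P = MC gives q = 15.
At P = £97 ≥ min AVC, set P = MC: q = 12. The firm stays open but cuts output.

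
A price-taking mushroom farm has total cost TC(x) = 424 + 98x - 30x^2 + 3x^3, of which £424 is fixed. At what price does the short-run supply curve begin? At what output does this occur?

£23 per unit, at x = 5

The firm shuts down when price falls below the minimum of average variable cost. AVC = VC/x = 98 - 30x + 3x^2.
dAVC/dx = -30 + 6x = 0 gives x = 5. min AVC = 98 - 30·5 + 3·5^2 = 23.
For P < £23 the firm produces nothing.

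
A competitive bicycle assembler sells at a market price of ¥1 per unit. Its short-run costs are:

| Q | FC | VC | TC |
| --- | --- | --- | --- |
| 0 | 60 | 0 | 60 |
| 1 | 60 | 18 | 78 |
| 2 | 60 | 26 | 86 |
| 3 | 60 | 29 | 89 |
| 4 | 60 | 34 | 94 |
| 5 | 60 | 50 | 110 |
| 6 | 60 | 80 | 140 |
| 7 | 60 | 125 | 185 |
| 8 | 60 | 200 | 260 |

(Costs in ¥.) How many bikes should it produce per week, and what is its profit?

Q = 0 (shut down); profit = -¥60

Compute π = P·Q − TC at each output: Q=0: -60; Q=1: -77; Q=2: -84; Q=3: -86; Q=4: -90; Q=5: -105; Q=6: -134; Q=7: -178; Q=8: -252.
Profit is highest at Q = 0. Equivalently, the lowest AVC in the table is 34/4 ≈ ¥8.50 at Q = 4, and P = ¥1 falls below it — price never covers variable cost, so the firm shuts down and loses only its fixed cost.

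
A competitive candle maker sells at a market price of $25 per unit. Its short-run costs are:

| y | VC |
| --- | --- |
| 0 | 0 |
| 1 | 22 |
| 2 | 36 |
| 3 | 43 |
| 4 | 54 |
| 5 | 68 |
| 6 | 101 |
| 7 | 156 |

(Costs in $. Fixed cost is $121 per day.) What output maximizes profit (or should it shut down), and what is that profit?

Compute π = P·y − TC at each output: y=0: -121; y=1: -118; y=2: -107; y=3: -89; y=4: -75; y=5: -64; y=6: -72; y=7: -102.
Profit is maximized at y = 5. AVC there is 68/5 = $13.60 ≤ P, so producing beats shutting down (which would give -$121).

y = 5; profit = -$64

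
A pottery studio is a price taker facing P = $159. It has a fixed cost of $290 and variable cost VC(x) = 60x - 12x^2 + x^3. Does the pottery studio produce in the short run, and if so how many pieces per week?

Strip out fixed cost: VC = 60x - 12x^2 + x^3. Then AVC = 60 - 12x + x^2 and MC = 60 - 24x + 3x^2.
AVC hits its minimum where MC = AVC, at x = 6, giving min AVC = 60 - 12·6 + 6^2 = $24.
P = $159 exceeds min AVC = $24, so the firm stays open.
Solving P = MC: -99 - 24x + 3x^2 = 0 ⇒ x = -3 or 11. On the upward-sloping branch, x* = 11.
Check: AVC at x = 11 is $49 ≤ P, so revenue covers variable cost.
Profit = P·x − TC = 159·11 − 829 = $920.

Produce at x = 11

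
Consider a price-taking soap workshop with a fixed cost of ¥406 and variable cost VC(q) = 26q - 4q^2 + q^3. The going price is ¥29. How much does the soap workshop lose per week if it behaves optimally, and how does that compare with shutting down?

Profit = -¥388 at q = 3

AVC = 26 - 4q + q^2; min AVC = ¥22 at q = 2. Since P = ¥29 ≥ min AVC, the firm produces.
MC = 26 - 8q + 3q^2. Setting P = MC and taking the root on the rising branch gives q* = 3.
TR = 29·3 = 87. TC = 406 + 69 = 475. Profit = 87 − 475 = -¥388.
Shutting down would mean losing the fixed cost of ¥406, so operating at a loss of ¥388 is better by ¥18.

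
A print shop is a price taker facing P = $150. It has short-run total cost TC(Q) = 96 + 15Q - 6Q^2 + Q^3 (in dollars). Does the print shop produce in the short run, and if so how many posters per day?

Variable cost is VC = 15Q - 6Q^2 + Q^3, so AVC = VC/Q = 15 - 6Q + Q^2 and MC = dTC/dQ = 15 - 12Q + 3Q^2.
The AVC parabola has its vertex at Q = 6/2 = 3, where AVC = 15 - 6·3 + 3^2 = $6.
Because $150 ≥ $6, revenue can cover variable cost; the firm operates.
Set P = MC: 150 = 15 - 12Q + 3Q^2 → -135 - 12Q + 3Q^2 = 0. The roots are Q = -5 and Q = 9; the profit-maximizing output is on the rising part of MC, so Q* = 9.
Check: AVC at Q = 9 is $42 ≤ P, so revenue covers variable cost.
Profit = P·Q − TC = 150·9 − 474 = $876.

Produce at Q = 9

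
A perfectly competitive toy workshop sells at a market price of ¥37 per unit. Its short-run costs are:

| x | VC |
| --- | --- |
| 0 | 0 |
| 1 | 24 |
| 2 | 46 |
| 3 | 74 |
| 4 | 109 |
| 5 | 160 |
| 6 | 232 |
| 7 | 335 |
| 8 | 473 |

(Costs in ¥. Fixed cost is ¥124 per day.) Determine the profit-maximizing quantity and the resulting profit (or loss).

Tabulate TR − TC: x=0: -124; x=1: -111; x=2: -96; x=3: -87; x=4: -85; x=5: -99; x=6: -134; x=7: -200; x=8: -301.
Profit is maximized at x = 4. AVC there is 109/4 = ¥27.25 ≤ P, so producing beats shutting down (which would give -¥124).

x = 4; profit = -¥85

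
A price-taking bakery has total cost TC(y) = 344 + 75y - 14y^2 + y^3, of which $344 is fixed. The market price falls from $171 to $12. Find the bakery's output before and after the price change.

Output falls from 12 to 0 (the firm shuts down)

AVC = 75 - 14y + y^2, minimized at y = 7 where min AVC = $26. MC = 75 - 28y + 3y^2.
At P = $171 ≥ min AVC, set P = MC on the rising branch: y = 12.
At P = $12 < min AVC = $26, price no longer covers variable cost at any output, so the firm shuts down: y = 0.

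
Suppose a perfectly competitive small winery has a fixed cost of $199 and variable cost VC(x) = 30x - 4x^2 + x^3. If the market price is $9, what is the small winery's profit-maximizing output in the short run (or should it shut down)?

Shut down

Strip out fixed cost: VC = 30x - 4x^2 + x^3. Then AVC = 30 - 4x + x^2 and MC = 30 - 8x + 3x^2.
AVC is minimized where dAVC/dx = -4 + 2x = 0, at x = 2; min AVC = 30 - 4·2 + 2^2 = $26.
P = $9 lies below min AVC = $26; no output level covers variable cost.
The firm minimizes its loss by shutting down and losing only its fixed cost of $199.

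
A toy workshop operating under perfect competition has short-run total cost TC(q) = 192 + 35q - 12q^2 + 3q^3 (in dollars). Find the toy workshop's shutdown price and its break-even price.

Shutdown price = $23; break-even price = $83

AVC = 35 - 12q + 3q^2; minimized at q = 2, giving min AVC = $23. That is the shutdown price.
ATC = 192/q + 35 - 12q + 3q^2. Setting dATC/dq = −192/q^2 − 12 + 6q = 0 gives q = 4 (since 6·4^3 − 12·4^2 = 192).
min ATC = 192/4 + 35 − 12·4 + 3·4^2 = $83. That is the break-even price.
Between these two prices the firm operates at a loss; above $83 it earns a profit.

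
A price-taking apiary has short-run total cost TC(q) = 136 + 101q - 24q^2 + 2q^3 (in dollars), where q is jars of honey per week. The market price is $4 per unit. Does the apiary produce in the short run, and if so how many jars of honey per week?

Shut down

From TC, MC = TC'(q) = 101 - 48q + 6q^2 and AVC = VC/q = 101 - 24q + 2q^2.
AVC is minimized where dAVC/dq = -24 + 4q = 0, at q = 6; min AVC = 101 - 24·6 + 2·6^2 = $29.
Since P = $4 < min AVC = $29, price fails to cover variable cost at any output.
The firm minimizes its loss by shutting down and losing only its fixed cost of $136.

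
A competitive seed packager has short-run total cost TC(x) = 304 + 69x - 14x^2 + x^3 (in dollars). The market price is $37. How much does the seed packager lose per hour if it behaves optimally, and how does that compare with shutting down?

Profit = -$176 at x = 8

AVC = 69 - 14x + x^2 has its minimum $20 at x = 7; price $37 clears that bar, so the firm operates.
With MC = 69 - 28x + 3x^2, P = MC on the upward-sloping part at x* = 8.
TR = 37·8 = 296. TC = 304 + 168 = 472. Profit = 296 − 472 = -$176.
By producing, the firm covers all variable cost plus $128 of fixed cost; shutting down would lose the full $304.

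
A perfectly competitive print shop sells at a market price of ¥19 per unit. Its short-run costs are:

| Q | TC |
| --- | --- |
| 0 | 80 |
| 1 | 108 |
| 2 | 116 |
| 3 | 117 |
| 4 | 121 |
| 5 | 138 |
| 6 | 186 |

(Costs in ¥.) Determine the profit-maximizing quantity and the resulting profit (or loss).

Q = 5; profit = -¥43

Tabulate TR − TC: Q=0: -80; Q=1: -89; Q=2: -78; Q=3: -60; Q=4: -45; Q=5: -43; Q=6: -72.
Profit is maximized at Q = 5. AVC there is 58/5 = ¥11.60 ≤ P, so producing beats shutting down (which would give -¥80).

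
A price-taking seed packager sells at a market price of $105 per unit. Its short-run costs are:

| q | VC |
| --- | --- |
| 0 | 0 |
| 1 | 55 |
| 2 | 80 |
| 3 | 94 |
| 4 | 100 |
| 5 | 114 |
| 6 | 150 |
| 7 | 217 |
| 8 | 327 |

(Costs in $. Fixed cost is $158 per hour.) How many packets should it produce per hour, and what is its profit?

q = 7; profit = $360

Compute π = P·q − TC at each output: q=0: -158; q=1: -108; q=2: -28; q=3: 63; q=4: 162; q=5: 253; q=6: 322; q=7: 360; q=8: 355.
Profit is maximized at q = 7. AVC there is 217/7 = $31 ≤ P, so producing beats shutting down (which would give -$158).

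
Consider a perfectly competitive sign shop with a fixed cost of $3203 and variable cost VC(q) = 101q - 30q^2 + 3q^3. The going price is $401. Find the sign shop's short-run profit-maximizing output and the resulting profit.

Profit = -$203 at q = 10

AVC = 101 - 30q + 3q^2 has its minimum $26 at q = 5; price $401 clears that bar, so the firm operates.
MC = 101 - 60q + 9q^2. Setting P = MC and taking the root on the rising branch gives q* = 10.
TR = 401·10 = 4010. TC = 3203 + 1010 = 4213. Profit = 4010 − 4213 = -$203.
That loss of $203 beats the $3203 the firm would lose by shutting down; producing recovers $3000 of fixed cost.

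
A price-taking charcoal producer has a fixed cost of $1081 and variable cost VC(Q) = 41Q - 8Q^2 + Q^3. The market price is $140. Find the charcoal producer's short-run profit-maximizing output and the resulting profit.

AVC = 41 - 8Q + Q^2; min AVC = $25 at Q = 4. Since P = $140 ≥ min AVC, the firm produces.
With MC = 41 - 16Q + 3Q^2, P = MC on the upward-sloping part at Q* = 9.
TR = 140·9 = 1260. TC = 1081 + 450 = 1531. Profit = 1260 − 1531 = -$271.
Shutting down would mean losing the fixed cost of $1081, so operating at a loss of $271 is better by $810.

Profit = -$271 at Q = 9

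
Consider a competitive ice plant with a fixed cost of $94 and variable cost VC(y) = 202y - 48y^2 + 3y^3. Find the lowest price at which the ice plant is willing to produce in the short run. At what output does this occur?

The shutdown price is the minimum of AVC. VC = 202y - 48y^2 + 3y^3, so AVC = 202 - 48y + 3y^2.
At the minimum of AVC, MC = AVC. MC = 202 - 96y + 9y^2; setting MC = AVC gives 6y^2 - 48y = 0, so y = 8. min AVC = 10.
The firm shuts down for any P below $10.

$10 per unit, at y = 8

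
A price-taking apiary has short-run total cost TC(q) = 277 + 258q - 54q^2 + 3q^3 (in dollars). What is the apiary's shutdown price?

$15 per unit

The firm shuts down when price falls below the minimum of average variable cost. AVC = VC/q = 258 - 54q + 3q^2.
dAVC/dq = -54 + 6q = 0 gives q = 9. min AVC = 258 - 54·9 + 3·9^2 = 15.
So the shutdown price is $15.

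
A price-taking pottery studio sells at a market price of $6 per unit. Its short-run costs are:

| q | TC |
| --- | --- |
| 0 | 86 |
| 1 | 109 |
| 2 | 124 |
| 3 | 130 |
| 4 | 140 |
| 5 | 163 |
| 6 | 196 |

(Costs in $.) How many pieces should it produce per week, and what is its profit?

q = 0 (shut down); profit = -$86

Compute π = P·q − TC at each output: q=0: -86; q=1: -103; q=2: -112; q=3: -112; q=4: -116; q=5: -133; q=6: -160.
Profit is highest at q = 0. Equivalently, the lowest AVC in the table is 54/4 ≈ $13.50 at q = 4, and P = $6 falls below it — price never covers variable cost, so the firm shuts down and loses only its fixed cost.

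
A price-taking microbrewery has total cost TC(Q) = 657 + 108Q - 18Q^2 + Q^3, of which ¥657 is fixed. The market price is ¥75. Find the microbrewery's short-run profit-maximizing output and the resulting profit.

Profit = -¥173 at Q = 11

AVC = 108 - 18Q + Q^2; min AVC = ¥27 at Q = 9. Since P = ¥75 ≥ min AVC, the firm produces.
With MC = 108 - 36Q + 3Q^2, P = MC on the upward-sloping part at Q* = 11.
TR = 75·11 = 825. TC = 657 + 341 = 998. Profit = 825 − 998 = -¥173.
Shutting down would mean losing the fixed cost of ¥657, so operating at a loss of ¥173 is better by ¥484.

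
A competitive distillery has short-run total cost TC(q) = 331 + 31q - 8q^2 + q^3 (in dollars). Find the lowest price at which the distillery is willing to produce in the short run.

$15 per unit

Short-run supply begins at min AVC. From VC = 31q - 8q^2 + q^3, AVC = 31 - 8q + q^2.
At the minimum of AVC, MC = AVC. MC = 31 - 16q + 3q^2; setting MC = AVC gives 2q^2 - 8q = 0, so q = 4. min AVC = 15.
The firm shuts down for any P below $15.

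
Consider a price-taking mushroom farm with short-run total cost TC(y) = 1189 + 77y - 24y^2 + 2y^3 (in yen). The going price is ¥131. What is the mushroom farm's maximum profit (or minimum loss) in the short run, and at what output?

AVC = 77 - 24y + 2y^2 has its minimum ¥5 at y = 6; price ¥131 clears that bar, so the firm operates.
With MC = 77 - 48y + 6y^2, P = MC on the upward-sloping part at y* = 9.
TR = 131·9 = 1179. TC = 1189 + 207 = 1396. Profit = 1179 − 1396 = -¥217.
That loss of ¥217 beats the ¥1189 the firm would lose by shutting down; producing recovers ¥972 of fixed cost.

Profit = -¥217 at y = 9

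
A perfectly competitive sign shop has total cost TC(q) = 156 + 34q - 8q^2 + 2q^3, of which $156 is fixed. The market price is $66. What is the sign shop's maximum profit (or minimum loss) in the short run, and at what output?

Profit = -$28 at q = 4

AVC = 34 - 8q + 2q^2; min AVC = $26 at q = 2. Since P = $66 ≥ min AVC, the firm produces.
With MC = 34 - 16q + 6q^2, P = MC on the upward-sloping part at q* = 4.
TR = 66·4 = 264. TC = 156 + 136 = 292. Profit = 264 − 292 = -$28.
That loss of $28 beats the $156 the firm would lose by shutting down; producing recovers $128 of fixed cost.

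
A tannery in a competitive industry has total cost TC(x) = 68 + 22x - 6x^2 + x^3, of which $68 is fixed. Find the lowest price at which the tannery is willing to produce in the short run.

$13 per unit

The shutdown price is the minimum of AVC. VC = 22x - 6x^2 + x^3, so AVC = 22 - 6x + x^2.
At the minimum of AVC, MC = AVC. MC = 22 - 12x + 3x^2; setting MC = AVC gives 2x^2 - 6x = 0, so x = 3. min AVC = 13.
So the shutdown price is $13.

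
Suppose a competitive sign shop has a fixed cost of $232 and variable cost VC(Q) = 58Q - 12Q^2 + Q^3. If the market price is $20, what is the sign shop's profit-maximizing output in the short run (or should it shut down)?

Shut down

From TC, MC = TC'(Q) = 58 - 24Q + 3Q^2 and AVC = VC/Q = 58 - 12Q + Q^2.
The AVC parabola has its vertex at Q = 12/2 = 6, where AVC = 58 - 12·6 + 6^2 = $22.
With P < min AVC ($20 < $22), every unit sold adds to the loss.
The firm minimizes its loss by shutting down and losing only its fixed cost of $232.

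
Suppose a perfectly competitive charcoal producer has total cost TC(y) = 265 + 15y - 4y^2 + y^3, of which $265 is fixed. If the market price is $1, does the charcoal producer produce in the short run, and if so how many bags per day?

Variable cost is VC = 15y - 4y^2 + y^3, so AVC = VC/y = 15 - 4y + y^2 and MC = dTC/dy = 15 - 8y + 3y^2.
AVC is minimized where dAVC/dy = -4 + 2y = 0, at y = 2; min AVC = 15 - 4·2 + 2^2 = $11.
Since P = $1 < min AVC = $11, price fails to cover variable cost at any output.
Best response: produce nothing and absorb the $265 fixed cost.

Shut down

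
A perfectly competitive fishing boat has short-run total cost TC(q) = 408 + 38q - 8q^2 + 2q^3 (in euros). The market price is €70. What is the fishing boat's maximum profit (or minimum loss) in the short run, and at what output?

AVC = 38 - 8q + 2q^2 has its minimum €30 at q = 2; price €70 clears that bar, so the firm operates.
With MC = 38 - 16q + 6q^2, P = MC on the upward-sloping part at q* = 4.
TR = 70·4 = 280. TC = 408 + 152 = 560. Profit = 280 − 560 = -€280.
By producing, the firm covers all variable cost plus €128 of fixed cost; shutting down would lose the full €408.

Profit = -€280 at q = 4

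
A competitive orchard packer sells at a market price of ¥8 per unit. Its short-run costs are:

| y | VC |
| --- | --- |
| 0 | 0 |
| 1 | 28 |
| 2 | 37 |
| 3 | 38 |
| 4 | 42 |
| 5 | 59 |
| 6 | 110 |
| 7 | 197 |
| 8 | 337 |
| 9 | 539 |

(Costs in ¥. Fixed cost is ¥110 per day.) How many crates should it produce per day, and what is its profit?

y = 0 (shut down); profit = -¥110

Tabulate TR − TC: y=0: -110; y=1: -130; y=2: -131; y=3: -124; y=4: -120; y=5: -129; y=6: -172; y=7: -251; y=8: -383; y=9: -577.
Profit is highest at y = 0. Equivalently, the lowest AVC in the table is 42/4 ≈ ¥10.50 at y = 4, and P = ¥8 falls below it — price never covers variable cost, so the firm shuts down and loses only its fixed cost.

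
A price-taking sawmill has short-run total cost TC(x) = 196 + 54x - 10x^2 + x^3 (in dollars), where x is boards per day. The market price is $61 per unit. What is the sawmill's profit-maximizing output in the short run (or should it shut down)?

Strip out fixed cost: VC = 54x - 10x^2 + x^3. Then AVC = 54 - 10x + x^2 and MC = 54 - 20x + 3x^2.
AVC hits its minimum where MC = AVC, at x = 5, giving min AVC = 54 - 10·5 + 5^2 = $29.
Since P = $61 ≥ min AVC = $29, price covers variable cost and the firm should produce.
Solving P = MC: -7 - 20x + 3x^2 = 0 ⇒ x = -1/3 or 7. On the upward-sloping branch, x* = 7.
Check: AVC at x = 7 is $33 ≤ P, so revenue covers variable cost.
Profit = P·x − TC = 61·7 − 427 = $0.

Produce at x = 7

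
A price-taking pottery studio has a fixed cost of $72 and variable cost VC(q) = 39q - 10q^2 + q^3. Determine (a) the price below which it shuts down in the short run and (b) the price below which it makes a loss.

Shutdown price = min AVC. AVC = 39 - 10q + q^2, with vertex at q = 5 and minimum $14.
ATC = 72/q + 39 - 10q + q^2. Setting dATC/dq = −72/q^2 − 10 + 2q = 0 gives q = 6 (since 2·6^3 − 10·6^2 = 72).
min ATC = 72/6 + 39 − 10·6 + 6^2 = $27. That is the break-even price.
For $14 ≤ P < $27 the firm produces at a loss; below $14 it shuts down.

Shutdown price = $14; break-even price = $27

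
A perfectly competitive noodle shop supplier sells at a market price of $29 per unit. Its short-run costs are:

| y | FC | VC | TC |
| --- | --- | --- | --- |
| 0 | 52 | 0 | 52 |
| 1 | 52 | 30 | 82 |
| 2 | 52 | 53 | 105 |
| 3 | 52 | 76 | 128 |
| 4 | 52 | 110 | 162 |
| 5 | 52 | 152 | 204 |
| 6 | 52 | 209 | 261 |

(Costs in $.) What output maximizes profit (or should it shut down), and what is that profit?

Profit at each row (π = 29y − TC): y=0: -52; y=1: -53; y=2: -47; y=3: -41; y=4: -46; y=5: -59; y=6: -87.
Profit is maximized at y = 3. AVC there is 76/3 = $25.33 ≤ P, so producing beats shutting down (which would give -$52).

y = 3; profit = -$41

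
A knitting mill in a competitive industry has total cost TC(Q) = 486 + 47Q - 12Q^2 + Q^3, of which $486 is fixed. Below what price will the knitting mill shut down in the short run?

The firm shuts down when price falls below the minimum of average variable cost. AVC = VC/Q = 47 - 12Q + Q^2.
dAVC/dQ = -12 + 2Q = 0 gives Q = 6. min AVC = 47 - 12·6 + 6^2 = 11.
So the shutdown price is $11.

$11 per unit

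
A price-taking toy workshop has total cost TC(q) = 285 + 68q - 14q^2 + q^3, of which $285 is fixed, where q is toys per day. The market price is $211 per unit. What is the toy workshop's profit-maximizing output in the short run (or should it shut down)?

Produce at q = 13

Variable cost is VC = 68q - 14q^2 + q^3, so AVC = VC/q = 68 - 14q + q^2 and MC = dTC/dq = 68 - 28q + 3q^2.
AVC hits its minimum where MC = AVC, at q = 7, giving min AVC = 68 - 14·7 + 7^2 = $19.
Since P = $211 ≥ min AVC = $19, price covers variable cost and the firm should produce.
P = MC gives -143 - 28q + 3q^2 = 0, with roots -11/3 and 13. Take the larger (rising MC): q* = 13.
Check: AVC at q = 13 is $55 ≤ P, so revenue covers variable cost.
Profit = P·q − TC = 211·13 − 1000 = $1743.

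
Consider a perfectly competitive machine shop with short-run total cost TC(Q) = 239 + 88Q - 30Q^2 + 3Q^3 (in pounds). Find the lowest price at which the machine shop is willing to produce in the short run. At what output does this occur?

The shutdown price is the minimum of AVC. VC = 88Q - 30Q^2 + 3Q^3, so AVC = 88 - 30Q + 3Q^2.
At the minimum of AVC, MC = AVC. MC = 88 - 60Q + 9Q^2; setting MC = AVC gives 6Q^2 - 30Q = 0, so Q = 5. min AVC = 13.
So the shutdown price is £13.

£13 per unit, at Q = 5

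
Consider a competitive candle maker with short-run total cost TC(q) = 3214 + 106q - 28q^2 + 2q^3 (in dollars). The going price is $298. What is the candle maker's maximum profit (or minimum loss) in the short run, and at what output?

AVC = 106 - 28q + 2q^2; min AVC = $8 at q = 7. Since P = $298 ≥ min AVC, the firm produces.
With MC = 106 - 56q + 6q^2, P = MC on the upward-sloping part at q* = 12.
TR = 298·12 = 3576. TC = 3214 + 696 = 3910. Profit = 3576 − 3910 = -$334.
That loss of $334 beats the $3214 the firm would lose by shutting down; producing recovers $2880 of fixed cost.

Profit = -$334 at q = 12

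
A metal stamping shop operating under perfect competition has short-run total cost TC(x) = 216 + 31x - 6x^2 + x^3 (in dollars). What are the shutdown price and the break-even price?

Shutdown price = $22; break-even price = $67

AVC = 31 - 6x + x^2; minimized at x = 3, giving min AVC = $22. That is the shutdown price.
ATC = 216/x + 31 - 6x + x^2. Setting dATC/dx = −216/x^2 − 6 + 2x = 0 gives x = 6 (since 2·6^3 − 6·6^2 = 216).
min ATC = 216/6 + 31 − 6·6 + 6^2 = $67. That is the break-even price.
For $22 ≤ P < $67 the firm produces at a loss; below $22 it shuts down.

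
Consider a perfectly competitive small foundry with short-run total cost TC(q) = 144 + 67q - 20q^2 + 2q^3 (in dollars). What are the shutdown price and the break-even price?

Shutdown price = $17; break-even price = $43

Shutdown price = min AVC. AVC = 67 - 20q + 2q^2, with vertex at q = 5 and minimum $17.
ATC = 144/q + 67 - 20q + 2q^2. Setting dATC/dq = −144/q^2 − 20 + 4q = 0 gives q = 6 (since 4·6^3 − 20·6^2 = 144).
min ATC = 144/6 + 67 − 20·6 + 2·6^2 = $43. That is the break-even price.
For $17 ≤ P < $43 the firm produces at a loss; below $17 it shuts down.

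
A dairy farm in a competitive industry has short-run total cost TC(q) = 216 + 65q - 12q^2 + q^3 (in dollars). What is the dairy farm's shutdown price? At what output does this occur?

$29 per unit, at q = 6

The firm shuts down when price falls below the minimum of average variable cost. AVC = VC/q = 65 - 12q + q^2.
dAVC/dq = -12 + 2q = 0 gives q = 6. min AVC = 65 - 12·6 + 6^2 = 29.
So the shutdown price is $29.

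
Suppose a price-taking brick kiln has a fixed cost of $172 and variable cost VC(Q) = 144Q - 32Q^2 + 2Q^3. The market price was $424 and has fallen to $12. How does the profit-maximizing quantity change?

Output falls from 14 to 0 (the firm shuts down)

MC = 144 - 64Q + 6Q^2; the shutdown threshold is min AVC = $16 (at Q = 8).
At P = $424 ≥ min AVC, set P = MC on the rising branch: Q = 14.
At P = $12 < min AVC = $16, price no longer covers variable cost at any output, so the firm shuts down: Q = 0.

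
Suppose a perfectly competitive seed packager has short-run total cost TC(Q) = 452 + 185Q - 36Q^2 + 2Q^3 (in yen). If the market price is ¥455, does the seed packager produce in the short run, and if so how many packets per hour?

From TC, MC = TC'(Q) = 185 - 72Q + 6Q^2 and AVC = VC/Q = 185 - 36Q + 2Q^2.
AVC is minimized where dAVC/dQ = -36 + 4Q = 0, at Q = 9; min AVC = 185 - 36·9 + 2·9^2 = ¥23.
Since P = ¥455 ≥ min AVC = ¥23, price covers variable cost and the firm should produce.
P = MC gives -270 - 72Q + 6Q^2 = 0, with roots -3 and 15. Take the larger (rising MC): Q* = 15.
Check: AVC at Q = 15 is ¥95 ≤ P, so revenue covers variable cost.
Profit = P·Q − TC = 455·15 − 1877 = ¥4948.

Produce at Q = 15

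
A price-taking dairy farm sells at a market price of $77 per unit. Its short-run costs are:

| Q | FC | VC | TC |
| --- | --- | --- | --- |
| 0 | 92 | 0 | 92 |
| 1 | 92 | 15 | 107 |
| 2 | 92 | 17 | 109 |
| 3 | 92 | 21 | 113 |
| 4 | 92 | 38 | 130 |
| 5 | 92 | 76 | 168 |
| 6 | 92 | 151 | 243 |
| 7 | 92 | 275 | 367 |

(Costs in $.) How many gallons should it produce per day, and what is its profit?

Q = 6; profit = $219

Tabulate TR − TC: Q=0: -92; Q=1: -30; Q=2: 45; Q=3: 118; Q=4: 178; Q=5: 217; Q=6: 219; Q=7: 172.
Profit is maximized at Q = 6. AVC there is 151/6 = $25.17 ≤ P, so producing beats shutting down (which would give -$92).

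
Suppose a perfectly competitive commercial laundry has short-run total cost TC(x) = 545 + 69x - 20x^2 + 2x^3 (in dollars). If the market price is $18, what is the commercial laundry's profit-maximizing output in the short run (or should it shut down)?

Variable cost is VC = 69x - 20x^2 + 2x^3, so AVC = VC/x = 69 - 20x + 2x^2 and MC = dTC/dx = 69 - 40x + 6x^2.
AVC is minimized where dAVC/dx = -20 + 4x = 0, at x = 5; min AVC = 69 - 20·5 + 2·5^2 = $19.
With P < min AVC ($18 < $19), every unit sold adds to the loss.
Shutting down limits the loss to fixed cost, $545.

Shut down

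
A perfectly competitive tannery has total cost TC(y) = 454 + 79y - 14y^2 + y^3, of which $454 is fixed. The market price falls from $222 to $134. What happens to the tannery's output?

MC = 79 - 28y + 3y^2; the shutdown threshold is min AVC = $30 (at y = 7).
With P = $222 above the shutdown price, P = MC gives y = 13.
At P = $134 ≥ min AVC, set P = MC: y = 11. The firm stays open but cuts output.

Output falls from 13 to 11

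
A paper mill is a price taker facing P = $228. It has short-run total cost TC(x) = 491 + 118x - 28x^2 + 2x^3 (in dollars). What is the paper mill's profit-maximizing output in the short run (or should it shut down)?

Produce at x = 11

Variable cost is VC = 118x - 28x^2 + 2x^3, so AVC = VC/x = 118 - 28x + 2x^2 and MC = dTC/dx = 118 - 56x + 6x^2.
AVC is minimized where dAVC/dx = -28 + 4x = 0, at x = 7; min AVC = 118 - 28·7 + 2·7^2 = $20.
Since P = $228 ≥ min AVC = $20, price covers variable cost and the firm should produce.
Set P = MC: 228 = 118 - 56x + 6x^2 → -110 - 56x + 6x^2 = 0. The roots are x = -5/3 and x = 11; the profit-maximizing output is on the rising part of MC, so x* = 11.
Check: AVC at x = 11 is $52 ≤ P, so revenue covers variable cost.
Profit = P·x − TC = 228·11 − 1063 = $1445.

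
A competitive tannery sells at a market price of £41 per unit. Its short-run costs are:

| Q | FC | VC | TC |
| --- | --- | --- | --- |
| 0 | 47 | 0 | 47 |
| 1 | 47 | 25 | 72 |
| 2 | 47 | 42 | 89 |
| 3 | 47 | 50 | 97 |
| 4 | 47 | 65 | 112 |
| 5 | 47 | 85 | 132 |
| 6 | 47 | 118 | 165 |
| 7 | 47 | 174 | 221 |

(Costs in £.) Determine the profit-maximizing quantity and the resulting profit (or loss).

Q = 6; profit = £81

Compute π = P·Q − TC at each output: Q=0: -47; Q=1: -31; Q=2: -7; Q=3: 26; Q=4: 52; Q=5: 73; Q=6: 81; Q=7: 66.
Profit is maximized at Q = 6. AVC there is 118/6 = £19.67 ≤ P, so producing beats shutting down (which would give -£47).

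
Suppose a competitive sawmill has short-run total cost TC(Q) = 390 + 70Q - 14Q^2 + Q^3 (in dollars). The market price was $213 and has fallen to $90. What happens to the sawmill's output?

MC = 70 - 28Q + 3Q^2; the shutdown threshold is min AVC = $21 (at Q = 7).
With P = $213 above the shutdown price, P = MC gives Q = 13.
At P = $90 ≥ min AVC, set P = MC: Q = 10. The firm stays open but cuts output.

Output falls from 13 to 10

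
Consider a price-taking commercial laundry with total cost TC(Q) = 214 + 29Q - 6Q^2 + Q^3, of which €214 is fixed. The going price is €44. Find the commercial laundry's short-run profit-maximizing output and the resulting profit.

AVC = 29 - 6Q + Q^2; min AVC = €20 at Q = 3. Since P = €44 ≥ min AVC, the firm produces.
MC = 29 - 12Q + 3Q^2. Setting P = MC and taking the root on the rising branch gives Q* = 5.
TR = 44·5 = 220. TC = 214 + 120 = 334. Profit = 220 − 334 = -€114.
By producing, the firm covers all variable cost plus €100 of fixed cost; shutting down would lose the full €214.

Profit = -€114 at Q = 5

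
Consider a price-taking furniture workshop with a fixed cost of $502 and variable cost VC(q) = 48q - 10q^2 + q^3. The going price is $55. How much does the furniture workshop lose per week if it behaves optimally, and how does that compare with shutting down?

Profit = -$306 at q = 7

AVC = 48 - 10q + q^2 has its minimum $23 at q = 5; price $55 clears that bar, so the firm operates.
With MC = 48 - 20q + 3q^2, P = MC on the upward-sloping part at q* = 7.
TR = 55·7 = 385. TC = 502 + 189 = 691. Profit = 385 − 691 = -$306.
Shutting down would mean losing the fixed cost of $502, so operating at a loss of $306 is better by $196.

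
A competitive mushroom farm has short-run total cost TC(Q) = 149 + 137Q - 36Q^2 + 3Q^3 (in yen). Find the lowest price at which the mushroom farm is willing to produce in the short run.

The shutdown price is the minimum of AVC. VC = 137Q - 36Q^2 + 3Q^3, so AVC = 137 - 36Q + 3Q^2.
dAVC/dQ = -36 + 6Q = 0 gives Q = 6. min AVC = 137 - 36·6 + 3·6^2 = 29.
For P < ¥29 the firm produces nothing.

¥29 per unit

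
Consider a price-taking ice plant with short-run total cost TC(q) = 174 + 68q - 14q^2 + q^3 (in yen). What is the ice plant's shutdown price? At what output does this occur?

Short-run supply begins at min AVC. From VC = 68q - 14q^2 + q^3, AVC = 68 - 14q + q^2.
dAVC/dq = -14 + 2q = 0 gives q = 7. min AVC = 68 - 14·7 + 7^2 = 19.
So the shutdown price is ¥19.

¥19 per unit, at q = 7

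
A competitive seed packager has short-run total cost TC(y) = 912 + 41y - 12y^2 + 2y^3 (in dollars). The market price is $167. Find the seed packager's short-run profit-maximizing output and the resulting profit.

AVC = 41 - 12y + 2y^2; min AVC = $23 at y = 3. Since P = $167 ≥ min AVC, the firm produces.
MC = 41 - 24y + 6y^2. Setting P = MC and taking the root on the rising branch gives y* = 7.
TR = 167·7 = 1169. TC = 912 + 385 = 1297. Profit = 1169 − 1297 = -$128.
That loss of $128 beats the $912 the firm would lose by shutting down; producing recovers $784 of fixed cost.

Profit = -$128 at y = 7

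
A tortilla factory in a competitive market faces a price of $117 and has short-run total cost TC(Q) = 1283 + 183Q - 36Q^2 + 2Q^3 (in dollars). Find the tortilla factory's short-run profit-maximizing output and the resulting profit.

Profit = -$315 at Q = 11

AVC = 183 - 36Q + 2Q^2 has its minimum $21 at Q = 9; price $117 clears that bar, so the firm operates.
With MC = 183 - 72Q + 6Q^2, P = MC on the upward-sloping part at Q* = 11.
TR = 117·11 = 1287. TC = 1283 + 319 = 1602. Profit = 1287 − 1602 = -$315.
Shutting down would mean losing the fixed cost of $1283, so operating at a loss of $315 is better by $968.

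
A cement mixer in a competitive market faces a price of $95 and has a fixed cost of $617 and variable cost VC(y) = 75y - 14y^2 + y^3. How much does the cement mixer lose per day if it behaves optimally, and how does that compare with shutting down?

AVC = 75 - 14y + y^2 has its minimum $26 at y = 7; price $95 clears that bar, so the firm operates.
MC = 75 - 28y + 3y^2. Setting P = MC and taking the root on the rising branch gives y* = 10.
TR = 95·10 = 950. TC = 617 + 350 = 967. Profit = 950 − 967 = -$17.
Shutting down would mean losing the fixed cost of $617, so operating at a loss of $17 is better by $600.

Profit = -$17 at y = 10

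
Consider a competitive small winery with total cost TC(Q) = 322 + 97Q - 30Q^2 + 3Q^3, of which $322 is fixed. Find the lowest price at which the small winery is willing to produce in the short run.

$22 per unit

Short-run supply begins at min AVC. From VC = 97Q - 30Q^2 + 3Q^3, AVC = 97 - 30Q + 3Q^2.
At the minimum of AVC, MC = AVC. MC = 97 - 60Q + 9Q^2; setting MC = AVC gives 6Q^2 - 30Q = 0, so Q = 5. min AVC = 22.
The firm shuts down for any P below $22.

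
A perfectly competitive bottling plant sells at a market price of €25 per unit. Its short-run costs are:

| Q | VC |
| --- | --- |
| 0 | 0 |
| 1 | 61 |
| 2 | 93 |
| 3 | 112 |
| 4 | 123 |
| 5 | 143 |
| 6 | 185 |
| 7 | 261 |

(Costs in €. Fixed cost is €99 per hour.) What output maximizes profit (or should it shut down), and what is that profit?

Q = 0 (shut down); profit = -€99

Compute π = P·Q − TC at each output: Q=0: -99; Q=1: -135; Q=2: -142; Q=3: -136; Q=4: -122; Q=5: -117; Q=6: -134; Q=7: -185.
Profit is highest at Q = 0. Equivalently, the lowest AVC in the table is 143/5 ≈ €28.60 at Q = 5, and P = €25 falls below it — price never covers variable cost, so the firm shuts down and loses only its fixed cost.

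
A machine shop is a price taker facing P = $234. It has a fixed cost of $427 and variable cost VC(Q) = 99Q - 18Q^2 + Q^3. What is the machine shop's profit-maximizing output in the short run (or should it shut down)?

Produce at Q = 15

Variable cost is VC = 99Q - 18Q^2 + Q^3, so AVC = VC/Q = 99 - 18Q + Q^2 and MC = dTC/dQ = 99 - 36Q + 3Q^2.
AVC hits its minimum where MC = AVC, at Q = 9, giving min AVC = 99 - 18·9 + 9^2 = $18.
Because $234 ≥ $18, revenue can cover variable cost; the firm operates.
Set P = MC: 234 = 99 - 36Q + 3Q^2 → -135 - 36Q + 3Q^2 = 0. The roots are Q = -3 and Q = 15; the profit-maximizing output is on the rising part of MC, so Q* = 15.
Check: AVC at Q = 15 is $54 ≤ P, so revenue covers variable cost.
Profit = P·Q − TC = 234·15 − 1237 = $2273.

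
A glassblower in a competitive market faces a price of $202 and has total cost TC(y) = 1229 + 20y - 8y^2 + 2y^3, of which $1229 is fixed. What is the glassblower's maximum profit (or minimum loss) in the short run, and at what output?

Profit = -$249 at y = 7

AVC = 20 - 8y + 2y^2; min AVC = $12 at y = 2. Since P = $202 ≥ min AVC, the firm produces.
MC = 20 - 16y + 6y^2. Setting P = MC and taking the root on the rising branch gives y* = 7.
TR = 202·7 = 1414. TC = 1229 + 434 = 1663. Profit = 1414 − 1663 = -$249.
Shutting down would mean losing the fixed cost of $1229, so operating at a loss of $249 is better by $980.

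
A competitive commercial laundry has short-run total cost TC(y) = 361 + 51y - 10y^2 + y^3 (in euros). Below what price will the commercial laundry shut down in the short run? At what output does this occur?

€26 per unit, at y = 5

The firm shuts down when price falls below the minimum of average variable cost. AVC = VC/y = 51 - 10y + y^2.
At the minimum of AVC, MC = AVC. MC = 51 - 20y + 3y^2; setting MC = AVC gives 2y^2 - 10y = 0, so y = 5. min AVC = 26.
So the shutdown price is €26.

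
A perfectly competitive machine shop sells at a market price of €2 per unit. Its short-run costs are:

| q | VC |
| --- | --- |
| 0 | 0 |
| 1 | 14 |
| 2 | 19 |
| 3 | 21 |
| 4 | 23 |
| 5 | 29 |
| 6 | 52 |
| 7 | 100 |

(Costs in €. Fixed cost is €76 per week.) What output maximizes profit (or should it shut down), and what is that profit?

q = 0 (shut down); profit = -€76

Tabulate TR − TC: q=0: -76; q=1: -88; q=2: -91; q=3: -91; q=4: -91; q=5: -95; q=6: -116; q=7: -162.
Profit is highest at q = 0. Equivalently, the lowest AVC in the table is 23/4 ≈ €5.75 at q = 4, and P = €2 falls below it — price never covers variable cost, so the firm shuts down and loses only its fixed cost.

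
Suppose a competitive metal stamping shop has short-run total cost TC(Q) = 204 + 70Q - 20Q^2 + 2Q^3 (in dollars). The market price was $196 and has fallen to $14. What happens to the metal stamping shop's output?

Output falls from 9 to 0 (the firm shuts down)

MC = 70 - 40Q + 6Q^2; the shutdown threshold is min AVC = $20 (at Q = 5).
With P = $196 above the shutdown price, P = MC gives Q = 9.
At P = $14 < min AVC = $20, price no longer covers variable cost at any output, so the firm shuts down: Q = 0.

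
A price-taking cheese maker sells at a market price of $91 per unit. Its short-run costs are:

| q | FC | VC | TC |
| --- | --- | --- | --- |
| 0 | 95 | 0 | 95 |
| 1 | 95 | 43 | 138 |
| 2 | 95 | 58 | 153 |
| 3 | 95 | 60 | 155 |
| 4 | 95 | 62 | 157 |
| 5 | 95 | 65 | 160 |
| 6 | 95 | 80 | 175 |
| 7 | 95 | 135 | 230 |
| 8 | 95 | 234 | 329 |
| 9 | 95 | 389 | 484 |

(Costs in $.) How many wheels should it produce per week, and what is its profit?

q = 7; profit = $407

Compute π = P·q − TC at each output: q=0: -95; q=1: -47; q=2: 29; q=3: 118; q=4: 207; q=5: 295; q=6: 371; q=7: 407; q=8: 399; q=9: 335.
Profit is maximized at q = 7. AVC there is 135/7 = $19.29 ≤ P, so producing beats shutting down (which would give -$95).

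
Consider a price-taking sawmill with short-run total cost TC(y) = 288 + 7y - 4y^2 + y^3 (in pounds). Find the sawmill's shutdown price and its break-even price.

Shutdown price = min AVC. AVC = 7 - 4y + y^2, with vertex at y = 2 and minimum £3.
ATC = 288/y + 7 - 4y + y^2. Setting dATC/dy = −288/y^2 − 4 + 2y = 0 gives y = 6 (since 2·6^3 − 4·6^2 = 288).
min ATC = 288/6 + 7 − 4·6 + 6^2 = £67. That is the break-even price.
For £3 ≤ P < £67 the firm produces at a loss; below £3 it shuts down.

Shutdown price = £3; break-even price = £67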